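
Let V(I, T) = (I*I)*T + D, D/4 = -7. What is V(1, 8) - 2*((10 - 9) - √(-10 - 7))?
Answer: -22 + 2*I*√17 ≈ -22.0 + 8.2462*I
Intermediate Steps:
D = -28 (D = 4*(-7) = -28)
V(I, T) = -28 + T*I² (V(I, T) = (I*I)*T - 28 = I²*T - 28 = T*I² - 28 = -28 + T*I²)
V(1, 8) - 2*((10 - 9) - √(-10 - 7)) = (-28 + 8*1²) - 2*((10 - 9) - √(-10 - 7)) = (-28 + 8*1) - 2*(1 - √(-17)) = (-28 + 8) - 2*(1 - I*√17) = -20 - 2*(1 - I*√17) = -20 + (-2 + 2*I*√17) = -22 + 2*I*√17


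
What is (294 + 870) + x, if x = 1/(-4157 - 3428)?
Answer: 8828939/7585 ≈ 1164.0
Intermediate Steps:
x = -1/7585 (x = 1/(-7585) = -1/7585 ≈ -0.00013184)
(294 + 870) + x = (294 + 870) - 1/7585 = 1164 - 1/7585 = 8828939/7585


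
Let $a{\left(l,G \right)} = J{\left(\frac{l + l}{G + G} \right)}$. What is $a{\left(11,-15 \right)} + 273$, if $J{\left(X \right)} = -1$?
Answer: $272$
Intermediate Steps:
$a{\left(l,G \right)} = -1$
$a{\left(11,-15 \right)} + 273 = -1 + 273 = 272$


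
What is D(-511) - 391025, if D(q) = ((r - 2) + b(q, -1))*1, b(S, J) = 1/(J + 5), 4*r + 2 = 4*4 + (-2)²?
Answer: -1564089/4 ≈ -3.9102e+5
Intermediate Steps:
r = 9/2 (r = -½ + (4*4 + (-2)²)/4 = -½ + (16 + 4)/4 = -½ + (¼)*20 = -½ + 5 = 9/2 ≈ 4.5000)
b(S, J) = 1/(5 + J)
D(q) = 11/4 (D(q) = ((9/2 - 2) + 1/(5 - 1))*1 = (5/2 + 1/4)*1 = (5/2 + ¼)*1 = (11/4)*1 = 11/4)
D(-511) - 391025 = 11/4 - 391025 = -1564089/4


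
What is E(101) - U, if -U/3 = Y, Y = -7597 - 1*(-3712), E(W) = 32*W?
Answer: -8423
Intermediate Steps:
Y = -3885 (Y = -7597 + 3712 = -3885)
U = 11655 (U = -3*(-3885) = 11655)
E(101) - U = 32*101 - 1*11655 = 3232 - 11655 = -8423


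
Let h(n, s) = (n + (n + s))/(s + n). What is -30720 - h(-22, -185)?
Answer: -6359269/207 ≈ -30721.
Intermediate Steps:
h(n, s) = (s + 2*n)/(n + s)
-30720 - h(-22, -185) = -30720 - (-185 + 2*(-22))/(-22 - 185) = -30720 - (-185 - 44)/(-207) = -30720 - (-1)*(-229)/207 = -30720 - 1*229/207 = -30720 - 229/207 = -6359269/207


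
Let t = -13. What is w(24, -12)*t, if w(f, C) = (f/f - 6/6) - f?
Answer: 312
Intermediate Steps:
w(f, C) = -f (w(f, C) = (1 - 6*1/6) - f = (1 - 1) - f = 0 - f = -f)
w(24, -12)*t = -1*24*(-13) = -24*(-13) = 312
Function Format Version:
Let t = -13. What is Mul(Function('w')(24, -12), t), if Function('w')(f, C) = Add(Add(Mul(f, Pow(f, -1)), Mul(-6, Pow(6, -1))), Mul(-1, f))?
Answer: 312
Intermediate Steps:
Function('w')(f, C) = Mul(-1, f) (Function('w')(f, C) = Add(Add(1, Mul(-6, Rational(1, 6))), Mul(-1, f)) = Add(Add(1, -1), Mul(-1, f)) = Add(0, Mul(-1, f)) = Mul(-1, f))
Mul(Function('w')(24, -12), t) = Mul(Mul(-1, 24), -13) = Mul(-24, -13) = 312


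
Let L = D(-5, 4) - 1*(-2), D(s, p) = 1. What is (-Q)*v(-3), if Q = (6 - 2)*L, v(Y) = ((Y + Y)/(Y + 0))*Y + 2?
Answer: 48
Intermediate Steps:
L = 3 (L = 1 - 1*(-2) = 1 + 2 = 3)
v(Y) = 2 + 2*Y (v(Y) = ((2*Y)/Y)*Y + 2 = 2*Y + 2 = 2 + 2*Y)
Q = 12 (Q = (6 - 2)*3 = 4*3 = 12)
(-Q)*v(-3) = (-1*12)*(2 + 2*(-3)) = -12*(2 - 6) = -12*(-4) = 48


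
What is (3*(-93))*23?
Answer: -6417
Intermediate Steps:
(3*(-93))*23 = -279*23 = -6417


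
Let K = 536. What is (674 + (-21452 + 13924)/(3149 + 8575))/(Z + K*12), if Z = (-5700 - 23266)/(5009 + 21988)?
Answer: 8880267194/84811288013 ≈ 0.10471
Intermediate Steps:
Z = -28966/26997 ≈ -1.0729
(674 + (-21452 + 13924)/(3149 + 8575))/(Z + K*12) = (674 + (-21452 + 13924)/(3149 + 8575))/(-28966/26997 + 536*12) = (674 - 7528/11724)/(-28966/26997 + 6432) = (674 - 7528*1/11724)/(173615738/26997) = (674 - 1882/2931)*(26997/173615738) = (1973612/2931)*(26997/173615738) = 8880267194/84811288013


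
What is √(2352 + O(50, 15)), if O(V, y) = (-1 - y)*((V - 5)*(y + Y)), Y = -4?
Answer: 8*I*√87 ≈ 74.619*I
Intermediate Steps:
O(V, y) = (-1 - y)*(-5 + V)*(-4 + y) (O(V, y) = (-1 - y)*((V - 5)*(y - 4)) = (-1 - y)*((-5 + V)*(-4 + y)) = (-1 - y)*(-5 + V)*(-4 + y))
√(2352 + O(50, 15)) = √(2352 + (-20 - 15*15 + 4*50 + 5*15² - 1*50*15² + 3*50*15)) = √(2352 + (-20 - 225 + 200 + 5*225 - 1*50*225 + 2250)) = √(2352 + (-20 - 225 + 200 + 1125 - 11250 + 2250)) = √(2352 - 7920) = √(-5568) = 8*I*√87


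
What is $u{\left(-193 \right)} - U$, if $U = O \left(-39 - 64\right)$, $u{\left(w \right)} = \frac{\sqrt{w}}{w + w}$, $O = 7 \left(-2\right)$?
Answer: $-1442 - \frac{i \sqrt{193}}{386} \approx -1442.0 - 0.035991 i$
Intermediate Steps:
$O = -14$
$u{\left(w \right)} = \frac{1}{2 \sqrt{w}}$ ($u{\left(w \right)} = \frac{\sqrt{w}}{2 w} = \frac{1}{2 w} \sqrt{w} = \frac{1}{2 \sqrt{w}}$)
$U = 1442$ ($U = - 14 \left(-39 - 64\right) = \left(-14\right) \left(-103\right) = 1442$)
$u{\left(-193 \right)} - U = \frac{1}{2 i \sqrt{193}} - 1442 = \frac{\left(- \frac{1}{193}\right) i \sqrt{193}}{2} - 1442 = - \frac{i \sqrt{193}}{386} - 1442 = -1442 - \frac{i \sqrt{193}}{386}$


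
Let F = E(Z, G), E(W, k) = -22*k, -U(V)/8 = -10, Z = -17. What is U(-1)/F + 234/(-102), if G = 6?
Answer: -1627/561 ≈ -2.9002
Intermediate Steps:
U(V) = 80 (U(V) = -8*(-10) = 80)
F = -132 (F = -22*6 = -132)
U(-1)/F + 234/(-102) = 80/(-132) + 234/(-102) = 80*(-1/132) + 234*(-1/102) = -20/33 - 39/17 = -1627/561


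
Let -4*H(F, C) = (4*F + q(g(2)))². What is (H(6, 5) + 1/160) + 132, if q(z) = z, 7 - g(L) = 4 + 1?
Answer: -5919/160 ≈ -36.994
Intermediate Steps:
g(L) = 2 (g(L) = 7 - (4 + 1) = 7 - 1*5 = 7 - 5 = 2)
H(F, C) = -(2 + 4*F)²/4 (H(F, C) = -(4*F + 2)²/4 = -(2 + 4*F)²/4)
(H(6, 5) + 1/160) + 132 = (-(1 + 2*6)² + 1/160) + 132 = (-(1 + 12)² + 1/160) + 132 = (-1*13² + 1/160) + 132 = (-1*169 + 1/160) + 132 = (-169 + 1/160) + 132 = -27039/160 + 132 = -5919/160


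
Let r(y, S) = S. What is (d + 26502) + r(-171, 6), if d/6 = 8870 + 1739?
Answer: 90162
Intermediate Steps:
d = 63654 (d = 6*(8870 + 1739) = 6*10609 = 63654)
(d + 26502) + r(-171, 6) = (63654 + 26502) + 6 = 90156 + 6 = 90162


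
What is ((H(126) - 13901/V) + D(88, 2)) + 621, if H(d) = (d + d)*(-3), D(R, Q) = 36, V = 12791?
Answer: -1280210/12791 ≈ -100.09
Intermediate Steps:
H(d) = -6*d (H(d) = (2*d)*(-3) = -6*d)
((H(126) - 13901/V) + D(88, 2)) + 621 = ((-6*126 - 13901/12791) + 36) + 621 = ((-756 - 13901*1/12791) + 36) + 621 = ((-756 - 13901/12791) + 36) + 621 = (-9683897/12791 + 36) + 621 = -9223421/12791 + 621 = -1280210/12791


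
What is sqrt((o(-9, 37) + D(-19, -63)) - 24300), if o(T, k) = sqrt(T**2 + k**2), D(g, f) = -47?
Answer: sqrt(-24347 + 5*sqrt(58)) ≈ 155.91*I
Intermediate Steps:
sqrt((o(-9, 37) + D(-19, -63)) - 24300) = sqrt((sqrt((-9)**2 + 37**2) - 47) - 24300) = sqrt((sqrt(81 + 1369) - 47) - 24300) = sqrt((sqrt(1450) - 47) - 24300) = sqrt((5*sqrt(58) - 47) - 24300) = sqrt((-47 + 5*sqrt(58)) - 24300) = sqrt(-24347 + 5*sqrt(58))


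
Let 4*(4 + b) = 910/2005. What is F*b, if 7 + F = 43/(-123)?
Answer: 469628/16441 ≈ 28.564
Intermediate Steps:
F = -904/123 (F = -7 + 43/(-123) = -7 + 43*(-1/123) = -7 - 43/123 = -904/123 ≈ -7.3496)
b = -3117/802 (b = -4 + (910/2005)/4 = -4 + (910*(1/2005))/4 = -4 + (¼)*(182/401) = -4 + 91/802 = -3117/802 ≈ -3.8865)
F*b = -904/123*(-3117/802) = 469628/16441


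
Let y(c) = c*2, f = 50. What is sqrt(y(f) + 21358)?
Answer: sqrt(21458) ≈ 146.49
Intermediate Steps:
y(c) = 2*c
sqrt(y(f) + 21358) = sqrt(2*50 + 21358) = sqrt(100 + 21358) = sqrt(21458)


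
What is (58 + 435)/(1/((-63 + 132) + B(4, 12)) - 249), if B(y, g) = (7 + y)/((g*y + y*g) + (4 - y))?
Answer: -3271055/1652019 ≈ -1.9800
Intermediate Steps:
B(y, g) = (7 + y)/(4 - y + 2*g*y) (B(y, g) = (7 + y)/((g*y + g*y) + (4 - y)) = (7 + y)/(2*g*y + (4 - y)) = (7 + y)/(4 - y + 2*g*y))
(58 + 435)/(1/((-63 + 132) + B(4, 12)) - 249) = (58 + 435)/(1/((-63 + 132) + (7 + 4)/(4 - 1*4 + 2*12*4)) - 249) = 493/(1/(69 + 11/(4 - 4 + 96)) - 249) = 493/(1/(69 + 11/96) - 249) = 493/(1/(6635/96) - 249) = 493/(96/6635 - 249) = 493/(-1652019/6635) = 493*(-6635/1652019) = -3271055/1652019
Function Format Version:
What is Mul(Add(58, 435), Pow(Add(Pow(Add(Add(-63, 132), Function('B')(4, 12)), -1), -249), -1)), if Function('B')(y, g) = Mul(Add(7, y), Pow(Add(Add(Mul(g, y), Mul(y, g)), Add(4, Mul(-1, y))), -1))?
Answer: Rational(-3271055, 1652019) ≈ -1.9800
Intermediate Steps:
Function('B')(y, g) = Mul(Pow(Add(4, Mul(-1, y), Mul(2, g, y)), -1), Add(7, y)) (Function('B')(y, g) = Mul(Add(7, y), Pow(Add(Add(Mul(g, y), Mul(g, y)), Add(4, Mul(-1, y))), -1)) = Mul(Add(7, y), Pow(Add(Mul(2, g, y), Add(4, Mul(-1, y))), -1)) = Mul(Add(7, y), Pow(Add(4, Mul(-1, y), Mul(2, g, y)), -1)) = Mul(Pow(Add(4, Mul(-1, y), Mul(2, g, y)), -1), Add(7, y)))
Mul(Add(58, 435), Pow(Add(Pow(Add(Add(-63, 132), Function('B')(4, 12)), -1), -249), -1)) = Mul(Add(58, 435), Pow(Add(Pow(Add(Add(-63, 132), Mul(Pow(Add(4, Mul(-1, 4), Mul(2, 12, 4)), -1), Add(7, 4))), -1), -249), -1)) = Mul(493, Pow(Add(Pow(Add(69, Mul(Pow(Add(4, -4, 96), -1), 11)), -1), -249), -1)) = Mul(493, Pow(Add(Pow(Add(69, Mul(Pow(96, -1), 11)), -1), -249), -1)) = Mul(493, Pow(Add(Pow(Add(69, Mul(Rational(1, 96), 11)), -1), -249), -1)) = Mul(493, Pow(Add(Pow(Add(69, Rational(11, 96)), -1), -249), -1)) = Mul(493, Pow(Add(Pow(Rational(6635, 96), -1), -249), -1)) = Mul(493, Pow(Add(Rational(96, 6635), -249), -1)) = Mul(493, Pow(Rational(-1652019, 6635), -1)) = Mul(493, Rational(-6635, 1652019)) = Rational(-3271055, 1652019)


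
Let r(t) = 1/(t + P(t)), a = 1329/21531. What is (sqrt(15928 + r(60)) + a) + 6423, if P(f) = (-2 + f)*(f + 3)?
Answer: 46098314/7177 + sqrt(219707586402)/3714 ≈ 6549.3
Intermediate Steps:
P(f) = (-2 + f)*(3 + f)
a = 443/7177 (a = 1329*(1/21531) = 443/7177 ≈ 0.061725)
r(t) = 1/(-6 + t**2 + 2*t) (r(t) = 1/(t + (-6 + t + t**2)) = 1/(-6 + t**2 + 2*t))
(sqrt(15928 + r(60)) + a) + 6423 = (sqrt(15928 + 1/(-6 + 60**2 + 2*60)) + 443/7177) + 6423 = (sqrt(15928 + 1/(-6 + 3600 + 120)) + 443/7177) + 6423 = (sqrt(15928 + 1/3714) + 443/7177) + 6423 = (sqrt(59156593/3714) + 443/7177) + 6423 = (sqrt(219707586402)/3714 + 443/7177) + 6423 = (443/7177 + sqrt(219707586402)/3714) + 6423 = 46098314/7177 + sqrt(219707586402)/3714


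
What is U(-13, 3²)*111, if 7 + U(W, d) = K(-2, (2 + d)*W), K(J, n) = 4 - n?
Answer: 15540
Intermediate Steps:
U(W, d) = -3 - W*(2 + d) (U(W, d) = -7 + (4 - (2 + d)*W) = -7 + (4 - W*(2 + d)) = -3 - W*(2 + d))
U(-13, 3²)*111 = (-3 - 1*(-13)*(2 + 3²))*111 = (-3 - 1*(-13)*(2 + 9))*111 = (-3 - 1*(-13)*11)*111 = (-3 + 143)*111 = 140*111 = 15540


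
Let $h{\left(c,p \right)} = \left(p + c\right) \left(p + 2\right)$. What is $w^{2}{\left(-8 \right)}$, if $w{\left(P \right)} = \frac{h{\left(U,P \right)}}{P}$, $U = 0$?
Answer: $36$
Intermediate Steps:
$h{\left(c,p \right)} = \left(2 + p\right) \left(c + p\right)$ ($h{\left(c,p \right)} = \left(c + p\right) \left(2 + p\right) = \left(2 + p\right) \left(c + p\right)$)
$w{\left(P \right)} = \frac{P^{2} + 2 P}{P}$ ($w{\left(P \right)} = \frac{P^{2} + 2 \cdot 0 + 2 P + 0 P}{P} = \frac{P^{2} + 0 + 2 P + 0}{P} = \frac{P^{2} + 2 P}{P}$)
$w^{2}{\left(-8 \right)} = \left(2 - 8\right)^{2} = \left(-6\right)^{2} = 36$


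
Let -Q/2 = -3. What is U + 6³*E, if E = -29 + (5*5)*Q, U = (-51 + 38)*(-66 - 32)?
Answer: 27410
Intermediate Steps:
Q = 6 (Q = -2*(-3) = 6)
U = 1274 (U = -13*(-98) = 1274)
E = 121 (E = -29 + (5*5)*6 = -29 + 25*6 = -29 + 150 = 121)
U + 6³*E = 1274 + 6³*121 = 1274 + 216*121 = 1274 + 26136 = 27410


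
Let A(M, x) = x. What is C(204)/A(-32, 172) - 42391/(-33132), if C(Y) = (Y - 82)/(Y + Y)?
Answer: 41373235/32292656 ≈ 1.2812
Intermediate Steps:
C(Y) = (-82 + Y)/(2*Y) (C(Y) = (-82 + Y)/((2*Y)) = (-82 + Y)*(1/(2*Y)) = (-82 + Y)/(2*Y))
C(204)/A(-32, 172) - 42391/(-33132) = ((½)*(-82 + 204)/204)/172 - 42391/(-33132) = ((½)*(1/204)*122)*(1/172) - 42391*(-1/33132) = (61/204)*(1/172) + 42391/33132 = 61/35088 + 42391/33132 = 41373235/32292656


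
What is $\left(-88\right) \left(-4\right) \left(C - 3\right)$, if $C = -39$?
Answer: $-14784$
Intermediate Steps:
$\left(-88\right) \left(-4\right) \left(C - 3\right) = \left(-88\right) \left(-4\right) \left(-39 - 3\right) = 352 \left(-42\right) = -14784$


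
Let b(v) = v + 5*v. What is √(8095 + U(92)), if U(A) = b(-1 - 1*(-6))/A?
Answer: √17129710/46 ≈ 89.974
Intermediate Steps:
b(v) = 6*v
U(A) = 30/A (U(A) = (6*(-1 - 1*(-6)))/A = (6*(-1 + 6))/A = (6*5)/A = 30/A)
√(8095 + U(92)) = √(8095 + 30/92) = √(8095 + 30*(1/92)) = √(8095 + 15/46) = √(372385/46) = √17129710/46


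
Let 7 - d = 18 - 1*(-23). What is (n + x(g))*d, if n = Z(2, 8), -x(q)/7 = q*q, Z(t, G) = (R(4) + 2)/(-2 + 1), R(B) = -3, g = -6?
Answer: 8534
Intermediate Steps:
Z(t, G) = 1 (Z(t, G) = (-3 + 2)/(-2 + 1) = -1/(-1) = -1*(-1) = 1)
x(q) = -7*q² (x(q) = -7*q*q = -7*q²)
d = -34 (d = 7 - (18 - 1*(-23)) = 7 - (18 + 23) = 7 - 1*41 = 7 - 41 = -34)
n = 1
(n + x(g))*d = (1 - 7*(-6)²)*(-34) = (1 - 7*36)*(-34) = (1 - 252)*(-34) = -251*(-34) = 8534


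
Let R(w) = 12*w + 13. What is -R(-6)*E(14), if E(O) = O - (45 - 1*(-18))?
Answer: -2891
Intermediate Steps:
E(O) = -63 + O (E(O) = O - (45 + 18) = O - 1*63 = O - 63 = -63 + O)
R(w) = 13 + 12*w
-R(-6)*E(14) = -(13 + 12*(-6))*(-63 + 14) = -(13 - 72)*(-49) = -(-59)*(-49) = -1*2891 = -2891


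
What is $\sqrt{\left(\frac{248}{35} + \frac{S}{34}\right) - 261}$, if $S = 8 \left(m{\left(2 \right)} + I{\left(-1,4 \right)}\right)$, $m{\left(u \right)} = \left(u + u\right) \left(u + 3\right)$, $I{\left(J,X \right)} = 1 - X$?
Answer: $\frac{i \sqrt{306145}}{35} \approx 15.809 i$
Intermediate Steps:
$m{\left(u \right)} = 2 u \left(3 + u\right)$
$S = 136$ ($S = 8 \left(2 \cdot 2 \left(3 + 2\right) + \left(1 - 4\right)\right) = 8 \left(2 \cdot 2 \cdot 5 + \left(1 - 4\right)\right) = 8 \left(20 - 3\right) = 8 \cdot 17 = 136$)
$\sqrt{\left(\frac{248}{35} + \frac{S}{34}\right) - 261} = \sqrt{\left(\frac{248}{35} + \frac{136}{34}\right) - 261} = \sqrt{\left(248 \cdot \frac{1}{35} + 136 \cdot \frac{1}{34}\right) - 261} = \sqrt{\left(\frac{248}{35} + 4\right) - 261} = \sqrt{\frac{388}{35} - 261} = \sqrt{- \frac{8747}{35}} = \frac{i \sqrt{306145}}{35}$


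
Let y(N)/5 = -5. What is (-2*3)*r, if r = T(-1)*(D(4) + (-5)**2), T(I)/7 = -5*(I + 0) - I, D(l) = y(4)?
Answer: 0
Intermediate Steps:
y(N) = -25 (y(N) = 5*(-5) = -25)
D(l) = -25
T(I) = -42*I (T(I) = 7*(-5*(I + 0) - I) = 7*(-5*I - I) = 7*(-6*I) = -42*I)
r = 0 (r = (-42*(-1))*(-25 + (-5)**2) = 42*(-25 + 25) = 42*0 = 0)
(-2*3)*r = -2*3*0 = -6*0 = 0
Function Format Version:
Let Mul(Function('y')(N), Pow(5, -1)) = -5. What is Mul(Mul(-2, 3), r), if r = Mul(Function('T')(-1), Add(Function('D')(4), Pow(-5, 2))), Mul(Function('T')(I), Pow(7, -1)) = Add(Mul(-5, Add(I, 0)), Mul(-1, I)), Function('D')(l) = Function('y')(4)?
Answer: 0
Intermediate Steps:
Function('y')(N) = -25 (Function('y')(N) = Mul(5, -5) = -25)
Function('D')(l) = -25
Function('T')(I) = Mul(-42, I) (Function('T')(I) = Mul(7, Add(Mul(-5, Add(I, 0)), Mul(-1, I))) = Mul(7, Add(Mul(-5, I), Mul(-1, I))) = Mul(7, Mul(-6, I)) = Mul(-42, I))
r = 0 (r = Mul(Mul(-42, -1), Add(-25, Pow(-5, 2))) = Mul(42, Add(-25, 25)) = Mul(42, 0) = 0)
Mul(Mul(-2, 3), r) = Mul(Mul(-2, 3), 0) = Mul(-6, 0) = 0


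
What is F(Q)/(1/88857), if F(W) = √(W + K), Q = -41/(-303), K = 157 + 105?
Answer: 29619*√24066381/101 ≈ 1.4386e+6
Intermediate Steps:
K = 262
Q = 41/303 (Q = -41*(-1/303) = 41/303 ≈ 0.13531)
F(W) = √(262 + W) (F(W) = √(W + 262) = √(262 + W))
F(Q)/(1/88857) = √(262 + 41/303)/(1/88857) = √(79427/303)/(1/88857) = (√24066381/303)*88857 = 29619*√24066381/101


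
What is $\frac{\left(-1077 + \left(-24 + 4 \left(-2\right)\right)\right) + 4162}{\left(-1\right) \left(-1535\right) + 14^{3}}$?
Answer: $\frac{3053}{4279} \approx 0.71348$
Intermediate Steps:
$\frac{\left(-1077 + \left(-24 + 4 \left(-2\right)\right)\right) + 4162}{\left(-1\right) \left(-1535\right) + 14^{3}} = \frac{\left(-1077 - 32\right) + 4162}{1535 + 2744} = \frac{\left(-1077 - 32\right) + 4162}{4279} = \left(-1109 + 4162\right) \frac{1}{4279} = 3053 \cdot \frac{1}{4279} = \frac{3053}{4279}$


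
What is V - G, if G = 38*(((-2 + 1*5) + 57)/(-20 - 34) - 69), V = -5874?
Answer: -28888/9 ≈ -3209.8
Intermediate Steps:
G = -23978/9 (G = 38*(((-2 + 5) + 57)/(-54) - 69) = 38*((3 + 57)*(-1/54) - 69) = 38*(60*(-1/54) - 69) = 38*(-10/9 - 69) = 38*(-631/9) = -23978/9 ≈ -2664.2)
V - G = -5874 - 1*(-23978/9) = -5874 + 23978/9 = -28888/9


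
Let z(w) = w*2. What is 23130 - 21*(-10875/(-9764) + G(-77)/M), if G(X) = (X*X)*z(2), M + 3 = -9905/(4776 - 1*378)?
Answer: 26598131187147/225538636 ≈ 1.1793e+5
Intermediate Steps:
z(w) = 2*w
M = -23099/4398 (M = -3 - 9905/(4776 - 1*378) = -3 - 9905/(4776 - 378) = -3 - 9905/4398 = -23099/4398 ≈ -5.2522)
G(X) = 4*X² (G(X) = (X*X)*(2*2) = X²*4 = 4*X²)
23130 - 21*(-10875/(-9764) + G(-77)/M) = 23130 - 21*(-10875/(-9764) + (4*(-77)²)/(-23099/4398)) = 23130 - 21*(-10875*(-1/9764) + (4*5929)*(-4398/23099)) = 23130 - 21*(10875/9764 + 23716*(-4398/23099)) = 23130 - 21*(10875/9764 - 104302968/23099) = 23130 - 21*(-1018162977927)/225538636 = 23130 - 1*(-21381422536467/225538636) = 23130 + 21381422536467/225538636 = 26598131187147/225538636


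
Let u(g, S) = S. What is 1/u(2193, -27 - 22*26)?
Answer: -1/599 ≈ -0.0016694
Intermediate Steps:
1/u(2193, -27 - 22*26) = 1/(-27 - 22*26) = 1/(-27 - 572) = 1/(-599) = -1/599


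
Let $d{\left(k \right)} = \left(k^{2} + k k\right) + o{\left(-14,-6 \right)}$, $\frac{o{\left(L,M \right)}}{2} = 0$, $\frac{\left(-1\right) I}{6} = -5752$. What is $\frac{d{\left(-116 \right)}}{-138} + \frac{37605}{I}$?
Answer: $- \frac{153932909}{793776} \approx -193.92$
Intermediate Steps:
$I = 34512$ ($I = \left(-6\right) \left(-5752\right) = 34512$)
$o{\left(L,M \right)} = 0$ ($o{\left(L,M \right)} = 2 \cdot 0 = 0$)
$d{\left(k \right)} = 2 k^{2}$ ($d{\left(k \right)} = \left(k^{2} + k k\right) + 0 = \left(k^{2} + k^{2}\right) + 0 = 2 k^{2} + 0 = 2 k^{2}$)
$\frac{d{\left(-116 \right)}}{-138} + \frac{37605}{I} = \frac{2 \left(-116\right)^{2}}{-138} + \frac{37605}{34512} = 2 \cdot 13456 \left(- \frac{1}{138}\right) + 37605 \cdot \frac{1}{34512} = 26912 \left(- \frac{1}{138}\right) + \frac{12535}{11504} = - \frac{13456}{69} + \frac{12535}{11504} = - \frac{153932909}{793776}$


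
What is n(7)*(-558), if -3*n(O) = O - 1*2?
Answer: 930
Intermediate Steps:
n(O) = ⅔ - O/3 (n(O) = -(O - 1*2)/3 = -(O - 2)/3 = -(-2 + O)/3 = ⅔ - O/3)
n(7)*(-558) = (⅔ - ⅓*7)*(-558) = (⅔ - 7/3)*(-558) = -5/3*(-558) = 930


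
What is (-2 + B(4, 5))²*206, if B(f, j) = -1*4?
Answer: 7416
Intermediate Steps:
B(f, j) = -4
(-2 + B(4, 5))²*206 = (-2 - 4)²*206 = (-6)²*206 = 36*206 = 7416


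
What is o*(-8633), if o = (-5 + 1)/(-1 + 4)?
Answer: 34532/3 ≈ 11511.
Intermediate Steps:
o = -4/3 ≈ -1.3333
o*(-8633) = -4/3*(-8633) = 34532/3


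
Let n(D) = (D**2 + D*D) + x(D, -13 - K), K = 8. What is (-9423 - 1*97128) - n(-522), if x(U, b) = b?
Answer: -651498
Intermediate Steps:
n(D) = -21 + 2*D**2 (n(D) = (D**2 + D*D) + (-13 - 1*8) = (D**2 + D**2) + (-13 - 8) = 2*D**2 - 21 = -21 + 2*D**2)
(-9423 - 1*97128) - n(-522) = (-9423 - 1*97128) - (-21 + 2*(-522)**2) = (-9423 - 97128) - (-21 + 2*272484) = -106551 - (-21 + 544968) = -106551 - 1*544947 = -106551 - 544947 = -651498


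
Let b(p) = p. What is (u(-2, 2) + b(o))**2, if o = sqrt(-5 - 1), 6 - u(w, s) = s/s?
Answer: (5 + I*sqrt(6))**2 ≈ 19.0 + 24.495*I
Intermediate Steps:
u(w, s) = 5 (u(w, s) = 6 - s/s = 6 - 1*1 = 6 - 1 = 5)
o = I*sqrt(6) (o = sqrt(-6) = I*sqrt(6) ≈ 2.4495*I)
(u(-2, 2) + b(o))**2 = (5 + I*sqrt(6))**2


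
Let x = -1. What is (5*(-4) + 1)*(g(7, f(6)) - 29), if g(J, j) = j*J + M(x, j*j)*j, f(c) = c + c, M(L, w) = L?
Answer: -817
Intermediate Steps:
f(c) = 2*c
g(J, j) = -j + J*j (g(J, j) = j*J - j = J*j - j = -j + J*j)
(5*(-4) + 1)*(g(7, f(6)) - 29) = (5*(-4) + 1)*((2*6)*(-1 + 7) - 29) = (-20 + 1)*(12*6 - 29) = -19*(72 - 29) = -19*43 = -817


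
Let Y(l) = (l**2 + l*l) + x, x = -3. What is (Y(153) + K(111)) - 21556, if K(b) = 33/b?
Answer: 934594/37 ≈ 25259.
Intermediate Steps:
Y(l) = -3 + 2*l**2 (Y(l) = (l**2 + l*l) - 3 = (l**2 + l**2) - 3 = 2*l**2 - 3 = -3 + 2*l**2)
(Y(153) + K(111)) - 21556 = ((-3 + 2*153**2) + 33/111) - 21556 = ((-3 + 2*23409) + 33*(1/111)) - 21556 = ((-3 + 46818) + 11/37) - 21556 = (46815 + 11/37) - 21556 = 1732166/37 - 21556 = 934594/37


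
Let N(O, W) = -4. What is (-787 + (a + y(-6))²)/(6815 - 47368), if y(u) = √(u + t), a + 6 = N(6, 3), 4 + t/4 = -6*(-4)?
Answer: 613/40553 + 20*√74/40553 ≈ 0.019359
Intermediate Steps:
t = 80 (t = -16 + 4*(-6*(-4)) = -16 + 4*24 = -16 + 96 = 80)
a = -10 (a = -6 - 4 = -10)
y(u) = √(80 + u) (y(u) = √(u + 80) = √(80 + u))
(-787 + (a + y(-6))²)/(6815 - 47368) = (-787 + (-10 + √(80 - 6))²)/(6815 - 47368) = (-787 + (-10 + √74)²)/(-40553) = (-787 + (-10 + √74)²)*(-1/40553) = 787/40553 - (-10 + √74)²/40553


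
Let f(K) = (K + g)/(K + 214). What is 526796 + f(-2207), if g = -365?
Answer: 1049907000/1993 ≈ 5.2680e+5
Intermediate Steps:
f(K) = (-365 + K)/(214 + K) (f(K) = (K - 365)/(K + 214) = (-365 + K)/(214 + K))
526796 + f(-2207) = 526796 + (-365 - 2207)/(214 - 2207) = 526796 - 2572/(-1993) = 526796 - 1/1993*(-2572) = 526796 + 2572/1993 = 1049907000/1993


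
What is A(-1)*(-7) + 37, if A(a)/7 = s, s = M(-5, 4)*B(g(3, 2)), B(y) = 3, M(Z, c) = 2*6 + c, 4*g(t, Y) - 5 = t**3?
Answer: -2315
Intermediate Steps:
g(t, Y) = 5/4 + t**3/4
M(Z, c) = 12 + c
s = 48 (s = (12 + 4)*3 = 16*3 = 48)
A(a) = 336 (A(a) = 7*48 = 336)
A(-1)*(-7) + 37 = 336*(-7) + 37 = -2352 + 37 = -2315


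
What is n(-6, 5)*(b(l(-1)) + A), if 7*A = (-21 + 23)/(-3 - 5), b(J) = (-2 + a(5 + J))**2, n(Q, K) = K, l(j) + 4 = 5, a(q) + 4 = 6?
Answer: -5/28 ≈ -0.17857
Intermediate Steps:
a(q) = 2 (a(q) = -4 + 6 = 2)
l(j) = 1 (l(j) = -4 + 5 = 1)
b(J) = 0 (b(J) = (-2 + 2)**2 = 0**2 = 0)
A = -1/28 (A = ((-21 + 23)/(-3 - 5))/7 = (2/(-8))/7 = (2*(-1/8))/7 = (1/7)*(-1/4) = -1/28 ≈ -0.035714)
n(-6, 5)*(b(l(-1)) + A) = 5*(0 - 1/28) = 5*(-1/28) = -5/28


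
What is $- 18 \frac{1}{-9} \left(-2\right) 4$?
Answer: $-16$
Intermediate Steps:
$- 18 \frac{1}{-9} \left(-2\right) 4 = - 18 \left(\left(- \frac{1}{9}\right) \left(-2\right)\right) 4 = \left(-18\right) \frac{2}{9} \cdot 4 = \left(-4\right) 4 = -16$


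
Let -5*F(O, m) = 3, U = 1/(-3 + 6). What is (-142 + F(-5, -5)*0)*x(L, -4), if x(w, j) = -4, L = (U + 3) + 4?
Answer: 568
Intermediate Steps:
U = ⅓ (U = 1/3 = ⅓ ≈ 0.33333)
F(O, m) = -⅗ (F(O, m) = -⅕*3 = -⅗)
L = 22/3 (L = (⅓ + 3) + 4 = 10/3 + 4 = 22/3 ≈ 7.3333)
(-142 + F(-5, -5)*0)*x(L, -4) = (-142 - ⅗*0)*(-4) = (-142 + 0)*(-4) = -142*(-4) = 568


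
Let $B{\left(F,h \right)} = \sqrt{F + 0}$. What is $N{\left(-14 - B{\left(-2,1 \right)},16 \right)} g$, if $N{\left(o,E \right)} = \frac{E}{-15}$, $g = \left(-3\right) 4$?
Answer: $\frac{64}{5} \approx 12.8$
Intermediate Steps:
$B{\left(F,h \right)} = \sqrt{F}$
$g = -12$
$N{\left(o,E \right)} = - \frac{E}{15}$ ($N{\left(o,E \right)} = E \left(- \frac{1}{15}\right) = - \frac{E}{15}$)
$N{\left(-14 - B{\left(-2,1 \right)},16 \right)} g = \left(- \frac{1}{15}\right) 16 \left(-12\right) = \left(- \frac{16}{15}\right) \left(-12\right) = \frac{64}{5}$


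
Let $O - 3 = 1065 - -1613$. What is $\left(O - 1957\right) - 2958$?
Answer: $-2234$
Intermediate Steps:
$O = 2681$ ($O = 3 + \left(1065 - -1613\right) = 3 + \left(1065 + 1613\right) = 3 + 2678 = 2681$)
$\left(O - 1957\right) - 2958 = \left(2681 - 1957\right) - 2958 = 724 - 2958 = -2234$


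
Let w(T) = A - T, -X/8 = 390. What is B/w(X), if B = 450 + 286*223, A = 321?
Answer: 64228/3441 ≈ 18.665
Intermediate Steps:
X = -3120 (X = -8*390 = -3120)
B = 64228 (B = 450 + 63778 = 64228)
w(T) = 321 - T
B/w(X) = 64228/(321 - 1*(-3120)) = 64228/(321 + 3120) = 64228/3441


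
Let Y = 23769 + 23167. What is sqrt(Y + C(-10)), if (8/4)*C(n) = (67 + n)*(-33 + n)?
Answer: sqrt(182842)/2 ≈ 213.80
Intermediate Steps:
C(n) = (-33 + n)*(67 + n)/2 (C(n) = ((67 + n)*(-33 + n))/2 = ((-33 + n)*(67 + n))/2 = (-33 + n)*(67 + n)/2)
Y = 46936
sqrt(Y + C(-10)) = sqrt(46936 + (-2211/2 + (1/2)*(-10)**2 + 17*(-10))) = sqrt(46936 + (-2211/2 + (1/2)*100 - 170)) = sqrt(46936 + (-2211/2 + 50 - 170)) = sqrt(46936 - 2451/2) = sqrt(91421/2) = sqrt(182842)/2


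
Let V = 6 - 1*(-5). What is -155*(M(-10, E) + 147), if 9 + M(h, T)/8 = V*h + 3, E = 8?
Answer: 121055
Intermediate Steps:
V = 11 (V = 6 + 5 = 11)
M(h, T) = -48 + 88*h (M(h, T) = -72 + 8*(11*h + 3) = -72 + 8*(3 + 11*h) = -72 + (24 + 88*h) = -48 + 88*h)
-155*(M(-10, E) + 147) = -155*((-48 + 88*(-10)) + 147) = -155*((-48 - 880) + 147) = -155*(-928 + 147) = -155*(-781) = 121055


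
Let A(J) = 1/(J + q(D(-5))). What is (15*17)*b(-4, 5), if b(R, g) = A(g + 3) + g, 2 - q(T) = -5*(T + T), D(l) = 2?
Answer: 2567/2 ≈ 1283.5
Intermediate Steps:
q(T) = 2 + 10*T (q(T) = 2 - (-5)*(T + T) = 2 - (-5)*2*T = 2 - (-10)*T = 2 + 10*T)
A(J) = 1/(22 + J) (A(J) = 1/(J + (2 + 10*2)) = 1/(J + (2 + 20)) = 1/(J + 22) = 1/(22 + J))
b(R, g) = g + 1/(25 + g) (b(R, g) = 1/(22 + (g + 3)) + g = 1/(22 + (3 + g)) + g = 1/(25 + g) + g = g + 1/(25 + g))
(15*17)*b(-4, 5) = (15*17)*((1 + 5*(25 + 5))/(25 + 5)) = 255*((1 + 5*30)/30) = 255*((1 + 150)/30) = 255*((1/30)*151) = 255*(151/30) = 2567/2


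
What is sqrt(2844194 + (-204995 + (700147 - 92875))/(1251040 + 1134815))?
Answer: sqrt(199876766335819885)/265095 ≈ 1686.5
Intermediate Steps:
sqrt(2844194 + (-204995 + (700147 - 92875))/(1251040 + 1134815)) = sqrt(2844194 + (-204995 + 607272)/2385855) = sqrt(2844194 + 402277*(1/2385855)) = sqrt(2844194 + 402277/2385855) = sqrt(6785834878147/2385855) = sqrt(199876766335819885)/265095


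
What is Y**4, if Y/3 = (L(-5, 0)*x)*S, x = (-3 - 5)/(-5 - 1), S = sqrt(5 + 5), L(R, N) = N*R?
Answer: 0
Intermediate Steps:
S = sqrt(10) ≈ 3.1623
x = 4/3 (x = -8/(-6) = -8*(-1/6) = 4/3 ≈ 1.3333)
Y = 0 (Y = 3*(((0*(-5))*(4/3))*sqrt(10)) = 3*((0*(4/3))*sqrt(10)) = 3*(0*sqrt(10)) = 3*0 = 0)
Y**4 = 0**4 = 0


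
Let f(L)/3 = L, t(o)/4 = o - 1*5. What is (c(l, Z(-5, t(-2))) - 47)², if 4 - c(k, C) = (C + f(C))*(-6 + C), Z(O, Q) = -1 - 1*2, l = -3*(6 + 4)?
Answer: 22801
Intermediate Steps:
t(o) = -20 + 4*o (t(o) = 4*(o - 1*5) = 4*(o - 5) = 4*(-5 + o) = -20 + 4*o)
f(L) = 3*L
l = -30 (l = -3*10 = -30)
Z(O, Q) = -3 (Z(O, Q) = -1 - 2 = -3)
c(k, C) = 4 - 4*C*(-6 + C) (c(k, C) = 4 - (C + 3*C)*(-6 + C) = 4 - 4*C*(-6 + C))
(c(l, Z(-5, t(-2))) - 47)² = ((4 - 4*(-3)² + 24*(-3)) - 47)² = ((4 - 4*9 - 72) - 47)² = ((4 - 36 - 72) - 47)² = (-104 - 47)² = (-151)² = 22801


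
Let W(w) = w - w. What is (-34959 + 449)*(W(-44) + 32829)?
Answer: -1132928790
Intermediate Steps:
W(w) = 0
(-34959 + 449)*(W(-44) + 32829) = (-34959 + 449)*(0 + 32829) = -34510*32829 = -1132928790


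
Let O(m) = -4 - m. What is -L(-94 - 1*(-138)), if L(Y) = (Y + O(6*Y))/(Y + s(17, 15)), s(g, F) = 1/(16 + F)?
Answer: 992/195 ≈ 5.0872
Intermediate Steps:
L(Y) = (-4 - 5*Y)/(1/31 + Y) (L(Y) = (Y + (-4 - 6*Y))/(Y + 1/(16 + 15)) = (Y + (-4 - 6*Y))/(Y + 1/31) = (-4 - 5*Y)/(Y + 1/31) = (-4 - 5*Y)/(1/31 + Y))
-L(-94 - 1*(-138)) = -31*(-4 - 5*(-94 - 1*(-138)))/(1 + 31*(-94 - 1*(-138))) = -31*(-4 - 5*(-94 + 138))/(1 + 31*(-94 + 138)) = -31*(-4 - 5*44)/(1 + 31*44) = -31*(-4 - 220)/(1 + 1364) = -31*(-224)/1365 = -1*(-992/195) = 992/195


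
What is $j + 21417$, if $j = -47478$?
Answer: $-26061$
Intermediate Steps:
$j + 21417 = -47478 + 21417 = -26061$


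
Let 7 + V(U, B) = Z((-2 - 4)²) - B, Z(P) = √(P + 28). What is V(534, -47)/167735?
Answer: 48/167735 ≈ 0.00028617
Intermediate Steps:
Z(P) = √(28 + P)
V(U, B) = 1 - B (V(U, B) = -7 + (√(28 + (-2 - 4)²) - B) = -7 + (√(28 + (-6)²) - B) = -7 + (√(28 + 36) - B) = -7 + (√64 - B) = -7 + (8 - B) = 1 - B)
V(534, -47)/167735 = (1 - 1*(-47))/167735 = (1 + 47)*(1/167735) = 48*(1/167735) = 48/167735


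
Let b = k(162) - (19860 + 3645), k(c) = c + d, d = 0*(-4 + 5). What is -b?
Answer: 23343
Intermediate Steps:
d = 0 (d = 0*1 = 0)
k(c) = c (k(c) = c + 0 = c)
b = -23343 (b = 162 - (19860 + 3645) = 162 - 1*23505 = 162 - 23505 = -23343)
-b = -1*(-23343) = 23343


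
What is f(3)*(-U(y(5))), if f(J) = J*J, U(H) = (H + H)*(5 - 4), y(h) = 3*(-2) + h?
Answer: 18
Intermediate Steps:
y(h) = -6 + h
U(H) = 2*H (U(H) = (2*H)*1 = 2*H)
f(J) = J**2
f(3)*(-U(y(5))) = 3**2*(-2*(-6 + 5)) = 9*(-2*(-1)) = 9*(-1*(-2)) = 9*2 = 18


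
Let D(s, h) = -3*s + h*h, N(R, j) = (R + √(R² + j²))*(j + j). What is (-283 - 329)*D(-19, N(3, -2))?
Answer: -250308 - 58752*√13 ≈ -4.6214e+5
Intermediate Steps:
N(R, j) = 2*j*(R + √(R² + j²)) (N(R, j) = (R + √(R² + j²))*(2*j) = 2*j*(R + √(R² + j²)))
D(s, h) = h² - 3*s (D(s, h) = -3*s + h² = h² - 3*s)
(-283 - 329)*D(-19, N(3, -2)) = (-283 - 329)*((2*(-2)*(3 + √(3² + (-2)²)))² - 3*(-19)) = -612*((2*(-2)*(3 + √(9 + 4)))² + 57) = -612*((2*(-2)*(3 + √13))² + 57) = -612*((-12 - 4*√13)² + 57) = -612*(57 + (-12 - 4*√13)²) = -34884 - 612*(-12 - 4*√13)²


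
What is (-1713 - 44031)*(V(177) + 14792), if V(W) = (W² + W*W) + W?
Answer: -3550969488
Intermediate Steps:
V(W) = W + 2*W² (V(W) = (W² + W²) + W = 2*W² + W = W + 2*W²)
(-1713 - 44031)*(V(177) + 14792) = (-1713 - 44031)*(177*(1 + 2*177) + 14792) = -45744*(177*(1 + 354) + 14792) = -45744*(177*355 + 14792) = -45744*(62835 + 14792) = -45744*77627 = -3550969488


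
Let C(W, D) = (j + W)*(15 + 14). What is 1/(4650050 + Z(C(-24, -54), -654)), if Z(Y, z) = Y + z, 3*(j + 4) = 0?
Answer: 1/4648584 ≈ 2.1512e-7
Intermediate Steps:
j = -4 (j = -4 + (⅓)*0 = -4 + 0 = -4)
C(W, D) = -116 + 29*W (C(W, D) = (-4 + W)*(15 + 14) = (-4 + W)*29 = -116 + 29*W)
1/(4650050 + Z(C(-24, -54), -654)) = 1/(4650050 + ((-116 + 29*(-24)) - 654)) = 1/(4650050 + ((-116 - 696) - 654)) = 1/(4650050 + (-812 - 654)) = 1/(4650050 - 1466) = 1/4648584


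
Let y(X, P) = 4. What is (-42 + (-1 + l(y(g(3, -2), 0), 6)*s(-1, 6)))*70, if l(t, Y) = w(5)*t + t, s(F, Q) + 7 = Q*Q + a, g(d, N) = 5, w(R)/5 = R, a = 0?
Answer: 208110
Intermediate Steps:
w(R) = 5*R
s(F, Q) = -7 + Q² (s(F, Q) = -7 + (Q*Q + 0) = -7 + (Q² + 0) = -7 + Q²)
l(t, Y) = 26*t (l(t, Y) = (5*5)*t + t = 25*t + t = 26*t)
(-42 + (-1 + l(y(g(3, -2), 0), 6)*s(-1, 6)))*70 = (-42 + (-1 + (26*4)*(-7 + 6²)))*70 = (-42 + (-1 + 104*(-7 + 36)))*70 = (-42 + (-1 + 104*29))*70 = (-42 + (-1 + 3016))*70 = (-42 + 3015)*70 = 2973*70 = 208110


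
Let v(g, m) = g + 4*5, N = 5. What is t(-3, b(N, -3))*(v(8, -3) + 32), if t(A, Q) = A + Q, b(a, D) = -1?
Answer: -240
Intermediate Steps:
v(g, m) = 20 + g (v(g, m) = g + 20 = 20 + g)
t(-3, b(N, -3))*(v(8, -3) + 32) = (-3 - 1)*((20 + 8) + 32) = -4*(28 + 32) = -4*60 = -240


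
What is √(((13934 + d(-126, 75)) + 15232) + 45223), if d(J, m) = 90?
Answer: √74479 ≈ 272.91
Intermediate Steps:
√(((13934 + d(-126, 75)) + 15232) + 45223) = √(((13934 + 90) + 15232) + 45223) = √((14024 + 15232) + 45223) = √(29256 + 45223) = √74479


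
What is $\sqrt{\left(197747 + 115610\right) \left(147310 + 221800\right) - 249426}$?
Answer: $2 \sqrt{28915738211} \approx 3.4009 \cdot 10^{5}$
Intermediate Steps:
$\sqrt{\left(197747 + 115610\right) \left(147310 + 221800\right) - 249426} = \sqrt{313357 \cdot 369110 - 249426} = \sqrt{115663202270 - 249426} = \sqrt{115662952844} = 2 \sqrt{28915738211}$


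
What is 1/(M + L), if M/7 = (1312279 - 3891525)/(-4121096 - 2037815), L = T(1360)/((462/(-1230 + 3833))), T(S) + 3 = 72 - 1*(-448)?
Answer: 258674262/754245628975 ≈ 0.00034296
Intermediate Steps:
T(S) = 517 (T(S) = -3 + (72 - 1*(-448)) = -3 + (72 + 448) = -3 + 520 = 517)
L = 122341/42 (L = 517/((462/(-1230 + 3833))) = 517/((462/2603)) = 517/((462*(1/2603))) = 517/(462/2603) = 517*(2603/462) = 122341/42 ≈ 2912.9)
M = 18054722/6158911 (M = 7*((1312279 - 3891525)/(-4121096 - 2037815)) = 7*(-2579246/(-6158911)) = 7*(-2579246*(-1/6158911)) = 7*(2579246/6158911) = 18054722/6158911 ≈ 2.9315)
1/(M + L) = 1/(18054722/6158911 + 122341/42) = 1/(754245628975/258674262) = 258674262/754245628975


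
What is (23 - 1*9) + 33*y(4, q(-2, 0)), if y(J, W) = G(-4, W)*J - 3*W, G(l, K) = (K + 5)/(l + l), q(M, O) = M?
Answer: 325/2 ≈ 162.50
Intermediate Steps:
G(l, K) = (5 + K)/(2*l) (G(l, K) = (5 + K)/((2*l)) = (5 + K)*(1/(2*l)) = (5 + K)/(2*l))
y(J, W) = -3*W + J*(-5/8 - W/8) (y(J, W) = ((1/2)*(5 + W)/(-4))*J - 3*W = ((1/2)*(-1/4)*(5 + W))*J - 3*W = (-5/8 - W/8)*J - 3*W = J*(-5/8 - W/8) - 3*W = -3*W + J*(-5/8 - W/8))
(23 - 1*9) + 33*y(4, q(-2, 0)) = (23 - 1*9) + 33*(-3*(-2) - 1/8*4*(5 - 2)) = (23 - 9) + 33*(6 - 1/8*4*3) = 14 + 33*(6 - 3/2) = 14 + 33*(9/2) = 14 + 297/2 = 325/2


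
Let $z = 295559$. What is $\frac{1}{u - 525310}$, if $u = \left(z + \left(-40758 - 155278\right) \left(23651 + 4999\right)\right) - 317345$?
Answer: $- \frac{1}{5616978496} \approx -1.7803 \cdot 10^{-10}$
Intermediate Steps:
$u = -5616453186$ ($u = \left(295559 + \left(-40758 - 155278\right) \left(23651 + 4999\right)\right) - 317345 = \left(295559 - 5616431400\right) - 317345 = -5616135841 - 317345 = -5616453186$)
$\frac{1}{u - 525310} = \frac{1}{-5616453186 - 525310} = \frac{1}{-5616978496} = - \frac{1}{5616978496}$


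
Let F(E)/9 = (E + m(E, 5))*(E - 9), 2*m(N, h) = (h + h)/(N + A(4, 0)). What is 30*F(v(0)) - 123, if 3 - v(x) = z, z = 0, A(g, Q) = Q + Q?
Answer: -7683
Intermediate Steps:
A(g, Q) = 2*Q
v(x) = 3 (v(x) = 3 - 1*0 = 3 + 0 = 3)
m(N, h) = h/N (m(N, h) = ((h + h)/(N + 2*0))/2 = ((2*h)/(N + 0))/2 = ((2*h)/N)/2 = (2*h/N)/2 = h/N)
F(E) = 9*(-9 + E)*(E + 5/E) (F(E) = 9*((E + 5/E)*(E - 9)) = 9*((E + 5/E)*(-9 + E)) = 9*((-9 + E)*(E + 5/E)) = 9*(-9 + E)*(E + 5/E))
30*F(v(0)) - 123 = 30*(45 - 405/3 - 81*3 + 9*3²) - 123 = 30*(45 - 405*⅓ - 243 + 9*9) - 123 = 30*(45 - 135 - 243 + 81) - 123 = 30*(-252) - 123 = -7560 - 123 = -7683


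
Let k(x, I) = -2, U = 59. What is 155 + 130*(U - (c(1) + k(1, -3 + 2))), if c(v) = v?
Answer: 7955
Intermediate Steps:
155 + 130*(U - (c(1) + k(1, -3 + 2))) = 155 + 130*(59 - (1 - 2)) = 155 + 130*(59 - 1*(-1)) = 155 + 130*(59 + 1) = 155 + 130*60 = 155 + 7800 = 7955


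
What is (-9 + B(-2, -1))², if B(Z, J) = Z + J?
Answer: 144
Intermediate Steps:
B(Z, J) = J + Z
(-9 + B(-2, -1))² = (-9 + (-1 - 2))² = (-9 - 3)² = (-12)² = 144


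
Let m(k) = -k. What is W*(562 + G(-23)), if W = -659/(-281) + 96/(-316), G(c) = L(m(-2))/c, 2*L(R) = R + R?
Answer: 585676908/510577 ≈ 1147.1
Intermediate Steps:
L(R) = R (L(R) = (R + R)/2 = (2*R)/2 = R)
G(c) = 2/c (G(c) = (-1*(-2))/c = 2/c)
W = 45317/22199 (W = -659*(-1/281) + 96*(-1/316) = 659/281 - 24/79 = 45317/22199 ≈ 2.0414)
W*(562 + G(-23)) = 45317*(562 + 2/(-23))/22199 = 45317*(562 + 2*(-1/23))/22199 = 45317*(562 - 2/23)/22199 = (45317/22199)*(12924/23) = 585676908/510577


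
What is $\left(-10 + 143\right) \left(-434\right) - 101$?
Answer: $-57823$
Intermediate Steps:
$\left(-10 + 143\right) \left(-434\right) - 101 = 133 \left(-434\right) - 101 = -57722 - 101 = -57823$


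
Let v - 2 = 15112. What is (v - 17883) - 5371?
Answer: -8140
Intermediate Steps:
v = 15114 (v = 2 + 15112 = 15114)
(v - 17883) - 5371 = (15114 - 17883) - 5371 = -2769 - 5371 = -8140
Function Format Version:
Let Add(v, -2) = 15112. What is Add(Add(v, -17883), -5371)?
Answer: -8140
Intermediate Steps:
v = 15114 (v = Add(2, 15112) = 15114)
Add(Add(v, -17883), -5371) = Add(Add(15114, -17883), -5371) = Add(-2769, -5371) = -8140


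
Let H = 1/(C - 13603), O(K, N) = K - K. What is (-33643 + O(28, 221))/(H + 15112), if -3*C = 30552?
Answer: -800266041/359469143 ≈ -2.2262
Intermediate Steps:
C = -10184 (C = -⅓*30552 = -10184)
O(K, N) = 0
H = -1/23787 (H = 1/(-10184 - 13603) = 1/(-23787) = -1/23787 ≈ -4.2040e-5)
(-33643 + O(28, 221))/(H + 15112) = (-33643 + 0)/(-1/23787 + 15112) = -33643/359469143/23787 = -33643*23787/359469143 = -800266041/359469143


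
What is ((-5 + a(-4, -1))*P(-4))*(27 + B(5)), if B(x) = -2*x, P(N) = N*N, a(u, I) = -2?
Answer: -1904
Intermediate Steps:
P(N) = N**2
((-5 + a(-4, -1))*P(-4))*(27 + B(5)) = ((-5 - 2)*(-4)**2)*(27 - 2*5) = (-7*16)*(27 - 10) = -112*17 = -1904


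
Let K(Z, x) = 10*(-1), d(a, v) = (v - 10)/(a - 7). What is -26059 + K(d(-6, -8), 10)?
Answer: -26069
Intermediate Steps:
d(a, v) = (-10 + v)/(-7 + a)
K(Z, x) = -10
-26059 + K(d(-6, -8), 10) = -26059 - 10 = -26069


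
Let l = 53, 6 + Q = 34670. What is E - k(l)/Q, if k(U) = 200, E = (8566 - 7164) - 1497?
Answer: -411660/4333 ≈ -95.006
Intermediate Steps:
Q = 34664 (Q = -6 + 34670 = 34664)
E = -95 (E = 1402 - 1497 = -95)
E - k(l)/Q = -95 - 200/34664 = -95 - 1*25/4333 = -95 - 25/4333 = -411660/4333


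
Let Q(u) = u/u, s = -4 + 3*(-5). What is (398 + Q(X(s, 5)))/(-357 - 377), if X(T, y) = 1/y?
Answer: -399/734 ≈ -0.54360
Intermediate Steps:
s = -19 (s = -4 - 15 = -19)
Q(u) = 1
(398 + Q(X(s, 5)))/(-357 - 377) = (398 + 1)/(-357 - 377) = 399/(-734) = 399*(-1/734) = -399/734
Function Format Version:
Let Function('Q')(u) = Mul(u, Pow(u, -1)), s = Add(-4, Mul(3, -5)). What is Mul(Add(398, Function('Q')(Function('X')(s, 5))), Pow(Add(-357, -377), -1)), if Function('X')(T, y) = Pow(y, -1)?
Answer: Rational(-399, 734) ≈ -0.54360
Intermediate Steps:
s = -19 (s = Add(-4, -15) = -19)
Function('Q')(u) = 1
Mul(Add(398, Function('Q')(Function('X')(s, 5))), Pow(Add(-357, -377), -1)) = Mul(Add(398, 1), Pow(Add(-357, -377), -1)) = Mul(399, Pow(-734, -1)) = Mul(399, Rational(-1, 734)) = Rational(-399, 734)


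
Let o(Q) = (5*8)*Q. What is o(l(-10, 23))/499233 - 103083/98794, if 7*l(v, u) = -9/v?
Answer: -120077830263/115082858338 ≈ -1.0434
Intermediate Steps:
l(v, u) = -9/(7*v) (l(v, u) = (-9/v)/7 = -9/(7*v))
o(Q) = 40*Q
o(l(-10, 23))/499233 - 103083/98794 = (40*(-9/7/(-10)))/499233 - 103083/98794 = (40*(-9/7*(-1/10)))*(1/499233) - 103083*1/98794 = (40*(9/70))*(1/499233) - 103083/98794 = (36/7)*(1/499233) - 103083/98794 = 12/1164877 - 103083/98794 = -120077830263/115082858338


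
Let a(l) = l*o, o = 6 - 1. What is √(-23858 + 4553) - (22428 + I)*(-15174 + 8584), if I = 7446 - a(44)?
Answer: 195419860 + 3*I*√2145 ≈ 1.9542e+8 + 138.94*I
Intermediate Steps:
o = 5
a(l) = 5*l (a(l) = l*5 = 5*l)
I = 7226 (I = 7446 - 5*44 = 7446 - 1*220 = 7446 - 220 = 7226)
√(-23858 + 4553) - (22428 + I)*(-15174 + 8584) = √(-23858 + 4553) - (22428 + 7226)*(-15174 + 8584) = √(-19305) - 29654*(-6590) = 3*I*√2145 - 1*(-195419860) = 3*I*√2145 + 195419860 = 195419860 + 3*I*√2145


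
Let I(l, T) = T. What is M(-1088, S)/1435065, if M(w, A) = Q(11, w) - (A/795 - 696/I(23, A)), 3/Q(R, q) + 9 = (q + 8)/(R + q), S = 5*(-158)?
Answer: -5257783/28751233086675 ≈ -1.8287e-7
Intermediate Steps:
S = -790
Q(R, q) = 3/(-9 + (8 + q)/(R + q)) (Q(R, q) = 3/(-9 + (q + 8)/(R + q)) = 3/(-9 + (8 + q)/(R + q)))
M(w, A) = 696/A - A/795 + 3*(-11 - w)/(91 + 8*w) (M(w, A) = 3*(-1*11 - w)/(-8 + 8*w + 9*11) - (A/795 - 696/A) = 3*(-11 - w)/(-8 + 8*w + 99) - (A*(1/795) - 696/A) = 3*(-11 - w)/(91 + 8*w) - (A/795 - 696/A) = 3*(-11 - w)/(91 + 8*w) - (-696/A + A/795) = 3*(-11 - w)/(91 + 8*w) + (696/A - A/795) = 696/A - A/795 + 3*(-11 - w)/(91 + 8*w))
M(-1088, S)/1435065 = (696/(-790) - 1/795*(-790) - 3*(11 - 1088)/(91 + 8*(-1088)))/1435065 = (696*(-1/790) + 158/159 - 3*(-1077)/(91 - 8704))*(1/1435065) = (-348/395 + 158/159 - 3*(-1077)/(-8613))*(1/1435065) = (-348/395 + 158/159 - 3*(-1/8613)*(-1077))*(1/1435065) = (-348/395 + 158/159 - 359/957)*(1/1435065) = -5257783/20034795*1/1435065 = -5257783/28751233086675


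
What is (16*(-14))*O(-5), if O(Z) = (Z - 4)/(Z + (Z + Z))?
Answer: -672/5 ≈ -134.40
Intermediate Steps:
O(Z) = (-4 + Z)/(3*Z) (O(Z) = (-4 + Z)/(Z + 2*Z) = (-4 + Z)/((3*Z)) = (-4 + Z)*(1/(3*Z)) = (-4 + Z)/(3*Z))
(16*(-14))*O(-5) = (16*(-14))*((⅓)*(-4 - 5)/(-5)) = -224*(-1)*(-9)/(3*5) = -224*⅗ = -672/5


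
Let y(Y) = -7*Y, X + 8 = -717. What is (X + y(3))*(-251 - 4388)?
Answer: 3460694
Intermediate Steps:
X = -725 (X = -8 - 717 = -725)
(X + y(3))*(-251 - 4388) = (-725 - 7*3)*(-251 - 4388) = (-725 - 21)*(-4639) = -746*(-4639) = 3460694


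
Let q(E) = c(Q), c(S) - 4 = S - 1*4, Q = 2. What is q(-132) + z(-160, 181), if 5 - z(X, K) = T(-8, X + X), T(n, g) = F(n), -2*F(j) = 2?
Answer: 8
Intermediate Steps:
F(j) = -1 (F(j) = -½*2 = -1)
c(S) = S (c(S) = 4 + (S - 1*4) = 4 + (S - 4) = 4 + (-4 + S) = S)
T(n, g) = -1
z(X, K) = 6 (z(X, K) = 5 - 1*(-1) = 5 + 1 = 6)
q(E) = 2
q(-132) + z(-160, 181) = 2 + 6 = 8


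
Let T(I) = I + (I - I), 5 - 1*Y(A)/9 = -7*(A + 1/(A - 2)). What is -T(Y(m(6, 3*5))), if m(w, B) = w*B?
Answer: -502983/88 ≈ -5715.7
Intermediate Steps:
m(w, B) = B*w
Y(A) = 45 + 63*A + 63/(-2 + A) (Y(A) = 45 - (-63)*(A + 1/(A - 2)) = 45 - (-63)*(A + 1/(-2 + A)) = 45 - 9*(-7*A - 7/(-2 + A)) = 45 + (63*A + 63/(-2 + A)) = 45 + 63*A + 63/(-2 + A))
T(I) = I (T(I) = I + 0 = I)
-T(Y(m(6, 3*5))) = -9*(-3 - 9*3*5*6 + 7*((3*5)*6)²)/(-2 + (3*5)*6) = -9*(-3 - 135*6 + 7*(15*6)²)/(-2 + 15*6) = -9*(-3 - 9*90 + 7*90²)/(-2 + 90) = -9*(-3 - 810 + 7*8100)/88 = -9*(-3 - 810 + 56700)/88 = -9*55887/88 = -1*502983/88 = -502983/88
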